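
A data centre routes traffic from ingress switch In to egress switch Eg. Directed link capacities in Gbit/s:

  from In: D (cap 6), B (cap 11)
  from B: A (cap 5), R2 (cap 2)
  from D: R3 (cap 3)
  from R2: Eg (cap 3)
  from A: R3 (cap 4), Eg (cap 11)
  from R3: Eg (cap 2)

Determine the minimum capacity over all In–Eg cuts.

Augment In→B→R2→Eg: bottleneck 2, flow now 2.
Augment In→B→A→Eg: bottleneck 5, flow now 7.
Augment In→D→R3→Eg: bottleneck 2, flow now 9.
No augmenting path remains; maximum flow = 9.
By max-flow min-cut, the minimum cut capacity equals the max flow.
In the residual graph, reachable from In: {In, B, D, R3}.
Min-cut edges: B→R2 (2), B→A (5), R3→Eg (2); capacity 2 + 5 + 2 = 9.

9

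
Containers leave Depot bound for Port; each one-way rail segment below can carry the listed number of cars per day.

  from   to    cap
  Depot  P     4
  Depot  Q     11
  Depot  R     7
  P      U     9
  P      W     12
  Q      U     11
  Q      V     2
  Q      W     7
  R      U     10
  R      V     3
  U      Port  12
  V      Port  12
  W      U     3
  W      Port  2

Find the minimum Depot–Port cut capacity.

Augment Depot→P→U→Port: bottleneck 4, flow now 4.
Augment Depot→Q→U→Port: bottleneck 8, flow now 12.
Augment Depot→Q→V→Port: bottleneck 2, flow now 14.
Augment Depot→Q→W→Port: bottleneck 1, flow now 15.
Augment Depot→R→V→Port: bottleneck 3, flow now 18.
Augment Depot→R→U→P→W→Port: bottleneck 1, flow now 19. (uses reverse residual edge)
No augmenting path remains; maximum flow = 19.
By max-flow min-cut, the minimum cut capacity equals the max flow.
In the residual graph, reachable from Depot: {Depot, P, Q, R, U, W}.
Min-cut edges: Q→V (2), R→V (3), U→Port (12), W→Port (2); capacity 2 + 3 + 12 + 2 = 19.

19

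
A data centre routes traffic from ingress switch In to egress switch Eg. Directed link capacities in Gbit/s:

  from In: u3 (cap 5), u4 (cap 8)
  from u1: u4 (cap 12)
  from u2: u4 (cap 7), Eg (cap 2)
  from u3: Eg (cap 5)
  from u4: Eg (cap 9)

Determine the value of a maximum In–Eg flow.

13

Augment In→u3→Eg: bottleneck 5, flow now 5.
Augment In→u4→Eg: bottleneck 8, flow now 13.
No augmenting path remains; maximum flow = 13.
In the residual graph, reachable from In: {In}.
Min-cut edges: In→u3 (5), In→u4 (8); capacity 5 + 8 = 13.
This cut is saturated, so no flow can exceed 13.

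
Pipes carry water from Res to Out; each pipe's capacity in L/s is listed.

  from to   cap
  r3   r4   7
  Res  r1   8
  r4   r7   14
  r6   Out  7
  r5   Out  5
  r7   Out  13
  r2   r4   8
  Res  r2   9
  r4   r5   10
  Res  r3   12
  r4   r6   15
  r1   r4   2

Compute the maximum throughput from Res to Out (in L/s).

Augment Res→r1→r4→r5→Out: bottleneck 2, flow now 2.
Augment Res→r2→r4→r5→Out: bottleneck 3, flow now 5.
Augment Res→r2→r4→r6→Out: bottleneck 5, flow now 10.
Augment Res→r3→r4→r6→Out: bottleneck 2, flow now 12.
Augment Res→r3→r4→r7→Out: bottleneck 5, flow now 17.
No augmenting path remains; maximum flow = 17.
In the residual graph, reachable from Res: {Res, r1, r2, r3}.
Min-cut edges: r1→r4 (2), r2→r4 (8), r3→r4 (7); capacity 2 + 8 + 7 = 17.
This cut is saturated, so no flow can exceed 17.

17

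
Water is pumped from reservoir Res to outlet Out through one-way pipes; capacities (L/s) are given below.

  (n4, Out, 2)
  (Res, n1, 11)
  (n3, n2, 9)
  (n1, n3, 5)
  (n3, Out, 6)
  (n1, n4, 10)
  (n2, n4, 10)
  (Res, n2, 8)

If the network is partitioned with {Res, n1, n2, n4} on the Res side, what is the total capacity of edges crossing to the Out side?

7

Edges leaving {Res, n1, n2, n4}: n1→n3 (5), n4→Out (2).
Cut capacity = 5 + 2 = 7.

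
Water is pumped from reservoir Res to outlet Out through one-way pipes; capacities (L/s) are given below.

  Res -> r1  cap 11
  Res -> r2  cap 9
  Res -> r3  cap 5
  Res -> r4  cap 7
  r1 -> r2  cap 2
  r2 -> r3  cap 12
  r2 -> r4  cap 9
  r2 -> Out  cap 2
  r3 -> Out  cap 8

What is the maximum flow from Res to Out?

10

Augment Res→r2→Out: bottleneck 2, flow now 2.
Augment Res→r3→Out: bottleneck 5, flow now 7.
Augment Res→r2→r3→Out: bottleneck 3, flow now 10.
No augmenting path remains; maximum flow = 10.
In the residual graph, reachable from Res: {Res, r1, r2, r3, r4}.
Min-cut edges: r2→Out (2), r3→Out (8); capacity 2 + 8 = 10.
This cut is saturated, so no flow can exceed 10.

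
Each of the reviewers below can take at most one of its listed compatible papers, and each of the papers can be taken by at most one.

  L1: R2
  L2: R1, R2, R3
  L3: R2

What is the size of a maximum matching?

2

Unit-capacity flow: source→left, listed edges, right→sink; max matching = max flow.
Augmenting path L1→R2 (+1); matched 1.
Augmenting path L2→R1 (+1); matched 2.
No augmenting path remains; maximum matching = 2.
König certificate: {L2, R2} is a vertex cover of size 2 (every listed pair touches it), so no matching can be larger.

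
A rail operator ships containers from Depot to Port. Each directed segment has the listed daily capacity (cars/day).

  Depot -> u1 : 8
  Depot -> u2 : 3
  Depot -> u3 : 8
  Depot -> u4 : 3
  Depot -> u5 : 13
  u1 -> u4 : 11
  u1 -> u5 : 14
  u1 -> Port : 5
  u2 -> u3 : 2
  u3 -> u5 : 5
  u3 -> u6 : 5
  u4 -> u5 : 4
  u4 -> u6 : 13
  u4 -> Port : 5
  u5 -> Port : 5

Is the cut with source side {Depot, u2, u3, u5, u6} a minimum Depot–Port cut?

No — its capacity is 16, but the minimum cut has capacity 15.

Given cut capacity: 8 + 3 + 5 = 16.
Augment Depot→u1→Port: bottleneck 5, flow now 5.
Augment Depot→u4→Port: bottleneck 3, flow now 8.
Augment Depot→u5→Port: bottleneck 5, flow now 13.
Augment Depot→u1→u4→Port: bottleneck 2, flow now 15.
No augmenting path remains; maximum flow = 15.
In the residual graph, reachable from Depot: {Depot, u1, u2, u3, u4, u5, u6}.
Min-cut edges: u1→Port (5), u4→Port (5), u5→Port (5); capacity 5 + 5 + 5 = 15.
Cut capacity 16 exceeds the max flow 15, so it is not minimum.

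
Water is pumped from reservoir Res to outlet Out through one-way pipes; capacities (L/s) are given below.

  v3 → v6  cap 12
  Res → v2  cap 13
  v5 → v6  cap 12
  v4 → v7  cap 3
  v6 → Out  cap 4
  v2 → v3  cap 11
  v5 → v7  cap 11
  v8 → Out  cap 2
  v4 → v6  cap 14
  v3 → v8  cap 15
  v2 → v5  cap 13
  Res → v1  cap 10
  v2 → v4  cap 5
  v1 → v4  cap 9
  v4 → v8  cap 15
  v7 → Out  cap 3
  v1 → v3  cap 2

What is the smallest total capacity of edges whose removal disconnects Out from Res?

9

Augment Res→v1→v3→v6→Out: bottleneck 2, flow now 2.
Augment Res→v1→v4→v6→Out: bottleneck 2, flow now 4.
Augment Res→v1→v4→v7→Out: bottleneck 3, flow now 7.
Augment Res→v1→v4→v8→Out: bottleneck 2, flow now 9.
No augmenting path remains; maximum flow = 9.
By max-flow min-cut, the minimum cut capacity equals the max flow.
In the residual graph, reachable from Res: {Res, v1, v2, v3, v4, v5, v6, v7, v8}.
Min-cut edges: v6→Out (4), v7→Out (3), v8→Out (2); capacity 4 + 3 + 2 = 9.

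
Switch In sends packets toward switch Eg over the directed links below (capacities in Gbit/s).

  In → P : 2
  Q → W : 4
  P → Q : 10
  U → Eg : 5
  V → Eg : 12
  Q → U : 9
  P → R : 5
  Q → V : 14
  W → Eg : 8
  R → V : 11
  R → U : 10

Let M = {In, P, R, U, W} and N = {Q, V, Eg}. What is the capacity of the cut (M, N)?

Edges leaving {In, P, R, U, W}: P→Q (10), R→V (11), U→Eg (5), W→Eg (8).
Cut capacity = 10 + 11 + 5 + 8 = 34.

34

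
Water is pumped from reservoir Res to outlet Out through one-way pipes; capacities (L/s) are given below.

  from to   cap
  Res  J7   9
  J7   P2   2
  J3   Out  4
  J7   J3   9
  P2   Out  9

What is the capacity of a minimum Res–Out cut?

6

Augment Res→J7→P2→Out: bottleneck 2, flow now 2.
Augment Res→J7→J3→Out: bottleneck 4, flow now 6.
No augmenting path remains; maximum flow = 6.
By max-flow min-cut, the minimum cut capacity equals the max flow.
In the residual graph, reachable from Res: {Res, J7, J3}.
Min-cut edges: J7→P2 (2), J3→Out (4); capacity 2 + 4 = 6.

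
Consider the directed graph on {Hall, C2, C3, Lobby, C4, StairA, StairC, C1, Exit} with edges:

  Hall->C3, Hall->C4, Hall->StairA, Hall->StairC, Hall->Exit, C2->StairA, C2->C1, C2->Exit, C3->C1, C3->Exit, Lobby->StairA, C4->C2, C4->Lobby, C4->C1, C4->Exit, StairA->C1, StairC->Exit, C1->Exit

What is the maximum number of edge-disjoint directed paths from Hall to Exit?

Assign every edge capacity 1; by Menger, the answer equals the max flow.
Path Hall→Exit (+1); total 1.
Path Hall→C3→Exit (+1); total 2.
Path Hall→C4→Exit (+1); total 3.
Path Hall→StairC→Exit (+1); total 4.
Path Hall→StairA→C1→Exit (+1); total 5.
No residual Hall→Exit path; max flow = 5.
Certifying cut of size 5: {Hall→C3, Hall→C4, Hall→Exit, Hall→StairA, Hall→StairC}.

5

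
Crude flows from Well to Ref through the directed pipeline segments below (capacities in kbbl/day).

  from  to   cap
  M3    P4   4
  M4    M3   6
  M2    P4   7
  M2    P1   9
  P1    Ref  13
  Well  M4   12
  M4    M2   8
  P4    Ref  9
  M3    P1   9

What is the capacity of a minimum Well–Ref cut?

12

Augment Well→M4→M3→P4→Ref: bottleneck 4, flow now 4.
Augment Well→M4→M3→P1→Ref: bottleneck 2, flow now 6.
Augment Well→M4→M2→P4→Ref: bottleneck 5, flow now 11.
Augment Well→M4→M2→P1→Ref: bottleneck 1, flow now 12.
No augmenting path remains; maximum flow = 12.
By max-flow min-cut, the minimum cut capacity equals the max flow.
In the residual graph, reachable from Well: {Well}.
Min-cut edges: Well→M4 (12); capacity 12 = 12.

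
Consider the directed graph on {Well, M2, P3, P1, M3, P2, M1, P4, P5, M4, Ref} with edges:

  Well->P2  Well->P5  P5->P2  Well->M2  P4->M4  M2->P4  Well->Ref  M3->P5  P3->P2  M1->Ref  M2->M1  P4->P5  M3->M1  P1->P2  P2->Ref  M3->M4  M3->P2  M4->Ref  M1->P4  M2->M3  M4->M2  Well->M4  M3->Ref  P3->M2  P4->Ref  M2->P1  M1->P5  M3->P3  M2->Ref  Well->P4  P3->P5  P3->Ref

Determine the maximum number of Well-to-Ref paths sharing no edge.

Assign every edge capacity 1; by Menger, the answer equals the max flow.
Path Well→Ref (+1); total 1.
Path Well→M2→Ref (+1); total 2.
Path Well→P2→Ref (+1); total 3.
Path Well→P4→Ref (+1); total 4.
Path Well→M4→Ref (+1); total 5.
No residual Well→Ref path; max flow = 5.
Certifying cut of size 5: {P2→Ref, Well→M2, Well→M4, Well→P4, Well→Ref}.

5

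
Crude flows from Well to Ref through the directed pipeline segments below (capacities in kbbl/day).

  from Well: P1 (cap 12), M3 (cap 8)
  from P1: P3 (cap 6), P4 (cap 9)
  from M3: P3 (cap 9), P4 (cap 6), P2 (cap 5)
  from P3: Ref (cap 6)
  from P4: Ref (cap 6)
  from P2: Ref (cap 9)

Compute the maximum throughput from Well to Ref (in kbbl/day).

17

Augment Well→P1→P3→Ref: bottleneck 6, flow now 6.
Augment Well→P1→P4→Ref: bottleneck 6, flow now 12.
Augment Well→M3→P2→Ref: bottleneck 5, flow now 17.
No augmenting path remains; maximum flow = 17.
In the residual graph, reachable from Well: {Well, P1, M3, P3, P4}.
Min-cut edges: M3→P2 (5), P3→Ref (6), P4→Ref (6); capacity 5 + 6 + 6 = 17.
This cut is saturated, so no flow can exceed 17.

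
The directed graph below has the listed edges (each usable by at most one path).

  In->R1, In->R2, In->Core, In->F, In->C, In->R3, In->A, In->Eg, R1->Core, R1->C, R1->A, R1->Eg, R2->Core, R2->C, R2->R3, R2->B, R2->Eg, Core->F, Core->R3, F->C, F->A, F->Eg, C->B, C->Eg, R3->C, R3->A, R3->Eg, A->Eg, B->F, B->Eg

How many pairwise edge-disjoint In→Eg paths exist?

8

Assign every edge capacity 1; by Menger, the answer equals the max flow.
Path In→Eg (+1); total 1.
Path In→R1→Eg (+1); total 2.
Path In→R2→Eg (+1); total 3.
Path In→F→Eg (+1); total 4.
Path In→C→Eg (+1); total 5.
Path In→R3→Eg (+1); total 6.
Path In→A→Eg (+1); total 7.
Path In→Core→F→C→B→Eg (+1); total 8.
No residual In→Eg path; max flow = 8.
Certifying cut of size 8: {In→A, In→C, In→Core, In→Eg, In→F, In→R1, In→R2, In→R3}.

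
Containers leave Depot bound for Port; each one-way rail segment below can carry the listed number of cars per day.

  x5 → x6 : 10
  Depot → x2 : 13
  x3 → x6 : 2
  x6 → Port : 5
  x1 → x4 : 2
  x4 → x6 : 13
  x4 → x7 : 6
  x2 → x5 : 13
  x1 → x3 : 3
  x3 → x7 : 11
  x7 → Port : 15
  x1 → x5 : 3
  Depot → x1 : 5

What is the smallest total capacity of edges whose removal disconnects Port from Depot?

10

Augment Depot→x1→x3→x6→Port: bottleneck 2, flow now 2.
Augment Depot→x1→x3→x7→Port: bottleneck 1, flow now 3.
Augment Depot→x1→x4→x6→Port: bottleneck 2, flow now 5.
Augment Depot→x2→x5→x6→Port: bottleneck 1, flow now 6.
Augment Depot→x2→x5→x6→x3→x7→Port: bottleneck 2, flow now 8. (uses reverse residual edge)
Augment Depot→x2→x5→x6→x4→x7→Port: bottleneck 2, flow now 10. (uses reverse residual edge)
No augmenting path remains; maximum flow = 10.
By max-flow min-cut, the minimum cut capacity equals the max flow.
In the residual graph, reachable from Depot: {Depot, x2, x5, x6}.
Min-cut edges: Depot→x1 (5), x6→Port (5); capacity 5 + 5 = 10.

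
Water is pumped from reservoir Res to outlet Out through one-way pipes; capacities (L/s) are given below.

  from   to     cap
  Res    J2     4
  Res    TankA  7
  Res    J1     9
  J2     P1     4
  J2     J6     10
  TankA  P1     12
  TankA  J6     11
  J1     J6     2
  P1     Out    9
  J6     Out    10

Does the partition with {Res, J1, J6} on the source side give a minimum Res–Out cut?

Given cut capacity: 4 + 7 + 10 = 21.
Augment Res→J2→P1→Out: bottleneck 4, flow now 4.
Augment Res→TankA→P1→Out: bottleneck 5, flow now 9.
Augment Res→TankA→J6→Out: bottleneck 2, flow now 11.
Augment Res→J1→J6→Out: bottleneck 2, flow now 13.
No augmenting path remains; maximum flow = 13.
In the residual graph, reachable from Res: {Res, J1}.
Min-cut edges: Res→J2 (4), Res→TankA (7), J1→J6 (2); capacity 4 + 7 + 2 = 13.
Cut capacity 21 exceeds the max flow 13, so it is not minimum.

No — its capacity is 21, but the minimum cut has capacity 13.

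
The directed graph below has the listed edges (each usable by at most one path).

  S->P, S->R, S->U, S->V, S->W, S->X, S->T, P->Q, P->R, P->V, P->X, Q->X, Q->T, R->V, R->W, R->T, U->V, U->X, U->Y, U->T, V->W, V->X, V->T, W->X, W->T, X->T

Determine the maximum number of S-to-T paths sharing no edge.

Assign every edge capacity 1; by Menger, the answer equals the max flow.
Path S→T (+1); total 1.
Path S→R→T (+1); total 2.
Path S→U→T (+1); total 3.
Path S→V→T (+1); total 4.
Path S→W→T (+1); total 5.
Path S→X→T (+1); total 6.
Path S→P→Q→T (+1); total 7.
No residual S→T path; max flow = 7.
Certifying cut of size 7: {S→P, S→R, S→T, S→U, S→V, S→W, S→X}.

7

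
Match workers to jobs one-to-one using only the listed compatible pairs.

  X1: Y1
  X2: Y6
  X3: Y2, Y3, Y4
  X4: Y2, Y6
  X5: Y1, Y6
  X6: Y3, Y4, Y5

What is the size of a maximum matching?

5

Unit-capacity flow: source→left, listed edges, right→sink; max matching = max flow.
Augmenting path X1→Y1 (+1); matched 1.
Augmenting path X2→Y6 (+1); matched 2.
Augmenting path X3→Y2 (+1); matched 3.
Augmenting path X6→Y3 (+1); matched 4.
Augmenting path X4→Y2→X3→Y4 (+1); matched 5.
No augmenting path remains; maximum matching = 5.
König certificate: {X3, X4, X6, Y1, Y6} is a vertex cover of size 5 (every listed pair touches it), so no matching can be larger.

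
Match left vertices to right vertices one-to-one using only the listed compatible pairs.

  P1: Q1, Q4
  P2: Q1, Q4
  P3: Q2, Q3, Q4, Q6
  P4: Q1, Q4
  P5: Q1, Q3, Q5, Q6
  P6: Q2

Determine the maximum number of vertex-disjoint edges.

Unit-capacity flow: source→left, listed edges, right→sink; max matching = max flow.
Augmenting path P1→Q1 (+1); matched 1.
Augmenting path P2→Q4 (+1); matched 2.
Augmenting path P3→Q2 (+1); matched 3.
Augmenting path P5→Q3 (+1); matched 4.
Augmenting path P6→Q2→P3→Q6 (+1); matched 5.
No augmenting path remains; maximum matching = 5.
König certificate: {P3, P5, P6, Q1, Q4} is a vertex cover of size 5 (every listed pair touches it), so no matching can be larger.

5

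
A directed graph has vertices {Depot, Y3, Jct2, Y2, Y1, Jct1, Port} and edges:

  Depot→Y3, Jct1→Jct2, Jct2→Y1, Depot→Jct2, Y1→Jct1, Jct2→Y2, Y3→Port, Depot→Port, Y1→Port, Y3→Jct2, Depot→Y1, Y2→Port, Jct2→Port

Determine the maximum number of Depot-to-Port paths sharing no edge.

4

Assign every edge capacity 1; by Menger, the answer equals the max flow.
Path Depot→Port (+1); total 1.
Path Depot→Y3→Port (+1); total 2.
Path Depot→Jct2→Port (+1); total 3.
Path Depot→Y1→Port (+1); total 4.
No residual Depot→Port path; max flow = 4.
Certifying cut of size 4: {Depot→Jct2, Depot→Port, Depot→Y1, Depot→Y3}.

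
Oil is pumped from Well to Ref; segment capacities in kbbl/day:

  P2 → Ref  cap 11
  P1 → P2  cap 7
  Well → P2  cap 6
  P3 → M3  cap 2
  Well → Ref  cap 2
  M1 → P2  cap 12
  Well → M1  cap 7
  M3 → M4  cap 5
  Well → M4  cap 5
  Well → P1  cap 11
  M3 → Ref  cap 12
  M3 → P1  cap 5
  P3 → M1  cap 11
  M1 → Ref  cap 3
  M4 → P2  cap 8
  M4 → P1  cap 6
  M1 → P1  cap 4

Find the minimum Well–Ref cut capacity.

Augment Well→Ref: bottleneck 2, flow now 2.
Augment Well→M1→Ref: bottleneck 3, flow now 5.
Augment Well→P2→Ref: bottleneck 6, flow now 11.
Augment Well→M4→P2→Ref: bottleneck 5, flow now 16.
No augmenting path remains; maximum flow = 16.
By max-flow min-cut, the minimum cut capacity equals the max flow.
In the residual graph, reachable from Well: {Well, M4, M1, P1, P2}.
Min-cut edges: Well→Ref (2), M1→Ref (3), P2→Ref (11); capacity 2 + 3 + 11 = 16.

16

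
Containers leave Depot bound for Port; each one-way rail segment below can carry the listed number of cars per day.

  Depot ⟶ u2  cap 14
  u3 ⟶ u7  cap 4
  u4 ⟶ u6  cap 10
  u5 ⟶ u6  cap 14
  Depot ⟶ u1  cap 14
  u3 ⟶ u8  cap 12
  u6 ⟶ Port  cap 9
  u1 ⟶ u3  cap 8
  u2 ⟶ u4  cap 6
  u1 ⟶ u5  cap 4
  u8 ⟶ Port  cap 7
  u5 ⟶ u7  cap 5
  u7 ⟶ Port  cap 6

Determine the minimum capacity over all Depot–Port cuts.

Augment Depot→u1→u3→u7→Port: bottleneck 4, flow now 4.
Augment Depot→u1→u3→u8→Port: bottleneck 4, flow now 8.
Augment Depot→u1→u5→u6→Port: bottleneck 4, flow now 12.
Augment Depot→u2→u4→u6→Port: bottleneck 5, flow now 17.
Augment Depot→u2→u4→u6→u5→u7→Port: bottleneck 1, flow now 18. (uses reverse residual edge)
No augmenting path remains; maximum flow = 18.
By max-flow min-cut, the minimum cut capacity equals the max flow.
In the residual graph, reachable from Depot: {Depot, u1, u2}.
Min-cut edges: u1→u3 (8), u1→u5 (4), u2→u4 (6); capacity 8 + 4 + 6 = 18.

18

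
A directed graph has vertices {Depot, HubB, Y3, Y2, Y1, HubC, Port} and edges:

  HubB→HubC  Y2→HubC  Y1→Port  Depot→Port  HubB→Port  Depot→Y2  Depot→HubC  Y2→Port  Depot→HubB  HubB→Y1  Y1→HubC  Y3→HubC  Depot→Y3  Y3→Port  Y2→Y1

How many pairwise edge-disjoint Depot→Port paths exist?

Assign every edge capacity 1; by Menger, the answer equals the max flow.
Path Depot→Port (+1); total 1.
Path Depot→HubB→Port (+1); total 2.
Path Depot→Y3→Port (+1); total 3.
Path Depot→Y2→Port (+1); total 4.
No residual Depot→Port path; max flow = 4.
Certifying cut of size 4: {Depot→HubB, Depot→Port, Depot→Y2, Depot→Y3}.

4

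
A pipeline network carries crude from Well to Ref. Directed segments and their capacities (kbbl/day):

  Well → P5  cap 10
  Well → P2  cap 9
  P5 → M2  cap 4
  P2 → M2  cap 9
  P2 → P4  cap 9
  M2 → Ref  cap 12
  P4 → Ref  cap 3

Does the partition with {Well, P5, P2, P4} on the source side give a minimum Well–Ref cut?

Given cut capacity: 4 + 9 + 3 = 16.
Augment Well→P5→M2→Ref: bottleneck 4, flow now 4.
Augment Well→P2→M2→Ref: bottleneck 8, flow now 12.
Augment Well→P2→P4→Ref: bottleneck 1, flow now 13.
No augmenting path remains; maximum flow = 13.
In the residual graph, reachable from Well: {Well, P5}.
Min-cut edges: Well→P2 (9), P5→M2 (4); capacity 9 + 4 = 13.
Cut capacity 16 exceeds the max flow 13, so it is not minimum.

No — its capacity is 16, but the minimum cut has capacity 13.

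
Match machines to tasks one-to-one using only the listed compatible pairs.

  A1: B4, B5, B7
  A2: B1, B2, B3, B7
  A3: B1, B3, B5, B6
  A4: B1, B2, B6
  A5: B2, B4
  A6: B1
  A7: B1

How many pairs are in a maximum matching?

6

Unit-capacity flow: source→left, listed edges, right→sink; max matching = max flow.
Augmenting path A1→B4 (+1); matched 1.
Augmenting path A2→B1 (+1); matched 2.
Augmenting path A3→B3 (+1); matched 3.
Augmenting path A4→B2 (+1); matched 4.
Augmenting path A5→B2→A4→B6 (+1); matched 5.
Augmenting path A6→B1→A2→B7 (+1); matched 6.
No augmenting path remains; maximum matching = 6.
König certificate: {A1, A2, A3, A4, A5, B1} is a vertex cover of size 6 (every listed pair touches it), so no matching can be larger.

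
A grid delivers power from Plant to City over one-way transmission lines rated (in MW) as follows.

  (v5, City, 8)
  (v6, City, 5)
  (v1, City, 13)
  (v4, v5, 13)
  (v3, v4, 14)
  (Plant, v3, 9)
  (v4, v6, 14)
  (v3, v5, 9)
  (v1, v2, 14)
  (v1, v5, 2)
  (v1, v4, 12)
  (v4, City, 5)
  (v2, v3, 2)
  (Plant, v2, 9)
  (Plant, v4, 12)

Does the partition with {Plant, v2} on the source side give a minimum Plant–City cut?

No — its capacity is 23, but the minimum cut has capacity 18.

Given cut capacity: 9 + 12 + 2 = 23.
Augment Plant→v4→City: bottleneck 5, flow now 5.
Augment Plant→v3→v5→City: bottleneck 8, flow now 13.
Augment Plant→v4→v6→City: bottleneck 5, flow now 18.
No augmenting path remains; maximum flow = 18.
In the residual graph, reachable from Plant: {Plant, v2, v3, v4, v5, v6}.
Min-cut edges: v4→City (5), v5→City (8), v6→City (5); capacity 5 + 8 + 5 = 18.
Cut capacity 23 exceeds the max flow 18, so it is not minimum.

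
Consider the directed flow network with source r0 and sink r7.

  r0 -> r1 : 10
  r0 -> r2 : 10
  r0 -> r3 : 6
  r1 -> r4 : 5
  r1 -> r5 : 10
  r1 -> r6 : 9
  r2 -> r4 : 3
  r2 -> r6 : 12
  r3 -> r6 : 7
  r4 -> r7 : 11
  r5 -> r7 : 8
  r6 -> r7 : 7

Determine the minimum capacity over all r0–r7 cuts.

20

Augment r0→r1→r4→r7: bottleneck 5, flow now 5.
Augment r0→r1→r5→r7: bottleneck 5, flow now 10.
Augment r0→r2→r4→r7: bottleneck 3, flow now 13.
Augment r0→r2→r6→r7: bottleneck 7, flow now 20.
No augmenting path remains; maximum flow = 20.
By max-flow min-cut, the minimum cut capacity equals the max flow.
In the residual graph, reachable from r0: {r0, r2, r3, r6}.
Min-cut edges: r0→r1 (10), r2→r4 (3), r6→r7 (7); capacity 10 + 3 + 7 = 20.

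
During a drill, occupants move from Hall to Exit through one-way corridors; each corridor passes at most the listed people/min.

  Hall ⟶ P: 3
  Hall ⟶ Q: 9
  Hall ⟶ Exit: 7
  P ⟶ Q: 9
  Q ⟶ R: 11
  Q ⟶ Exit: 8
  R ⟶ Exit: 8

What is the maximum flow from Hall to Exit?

19

Augment Hall→Exit: bottleneck 7, flow now 7.
Augment Hall→Q→Exit: bottleneck 8, flow now 15.
Augment Hall→Q→R→Exit: bottleneck 1, flow now 16.
Augment Hall→P→Q→R→Exit: bottleneck 3, flow now 19.
No augmenting path remains; maximum flow = 19.
In the residual graph, reachable from Hall: {Hall}.
Min-cut edges: Hall→P (3), Hall→Q (9), Hall→Exit (7); capacity 3 + 9 + 7 = 19.
This cut is saturated, so no flow can exceed 19.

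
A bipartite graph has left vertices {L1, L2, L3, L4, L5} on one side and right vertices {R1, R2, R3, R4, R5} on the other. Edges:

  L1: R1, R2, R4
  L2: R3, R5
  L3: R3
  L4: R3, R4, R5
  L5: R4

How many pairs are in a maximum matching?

4

Unit-capacity flow: source→left, listed edges, right→sink; max matching = max flow.
Augmenting path L1→R1 (+1); matched 1.
Augmenting path L2→R3 (+1); matched 2.
Augmenting path L4→R4 (+1); matched 3.
Augmenting path L3→R3→L2→R5 (+1); matched 4.
No augmenting path remains; maximum matching = 4.
König certificate: {L1, R3, R4, R5} is a vertex cover of size 4 (every listed pair touches it), so no matching can be larger.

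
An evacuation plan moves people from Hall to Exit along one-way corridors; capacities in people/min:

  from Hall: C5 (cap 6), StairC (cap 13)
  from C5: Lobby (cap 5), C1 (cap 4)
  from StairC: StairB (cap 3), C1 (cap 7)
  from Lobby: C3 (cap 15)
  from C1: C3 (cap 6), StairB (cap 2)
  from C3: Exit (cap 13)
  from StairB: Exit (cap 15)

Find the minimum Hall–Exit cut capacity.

16

Augment Hall→StairC→StairB→Exit: bottleneck 3, flow now 3.
Augment Hall→C5→Lobby→C3→Exit: bottleneck 5, flow now 8.
Augment Hall→C5→C1→C3→Exit: bottleneck 1, flow now 9.
Augment Hall→StairC→C1→C3→Exit: bottleneck 5, flow now 14.
Augment Hall→StairC→C1→StairB→Exit: bottleneck 2, flow now 16.
No augmenting path remains; maximum flow = 16.
By max-flow min-cut, the minimum cut capacity equals the max flow.
In the residual graph, reachable from Hall: {Hall, StairC}.
Min-cut edges: Hall→C5 (6), StairC→C1 (7), StairC→StairB (3); capacity 6 + 7 + 3 = 16.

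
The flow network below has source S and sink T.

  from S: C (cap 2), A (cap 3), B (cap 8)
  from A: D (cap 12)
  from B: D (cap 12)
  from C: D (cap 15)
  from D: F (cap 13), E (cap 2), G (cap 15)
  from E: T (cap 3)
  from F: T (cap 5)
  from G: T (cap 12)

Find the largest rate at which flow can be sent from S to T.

Augment S→A→D→E→T: bottleneck 2, flow now 2.
Augment S→A→D→F→T: bottleneck 1, flow now 3.
Augment S→B→D→F→T: bottleneck 4, flow now 7.
Augment S→B→D→G→T: bottleneck 4, flow now 11.
Augment S→C→D→G→T: bottleneck 2, flow now 13.
No augmenting path remains; maximum flow = 13.
In the residual graph, reachable from S: {S}.
Min-cut edges: S→A (3), S→B (8), S→C (2); capacity 3 + 8 + 2 = 13.
This cut is saturated, so no flow can exceed 13.

13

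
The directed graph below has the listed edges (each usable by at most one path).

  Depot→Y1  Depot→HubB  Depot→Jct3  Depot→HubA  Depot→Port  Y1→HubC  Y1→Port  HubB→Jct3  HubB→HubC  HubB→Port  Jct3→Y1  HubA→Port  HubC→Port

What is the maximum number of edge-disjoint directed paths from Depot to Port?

5

Assign every edge capacity 1; by Menger, the answer equals the max flow.
Path Depot→Port (+1); total 1.
Path Depot→Y1→Port (+1); total 2.
Path Depot→HubB→Port (+1); total 3.
Path Depot→HubA→Port (+1); total 4.
Path Depot→Jct3→Y1→HubC→Port (+1); total 5.
No residual Depot→Port path; max flow = 5.
Certifying cut of size 5: {Depot→HubA, Depot→HubB, Depot→Jct3, Depot→Port, Depot→Y1}.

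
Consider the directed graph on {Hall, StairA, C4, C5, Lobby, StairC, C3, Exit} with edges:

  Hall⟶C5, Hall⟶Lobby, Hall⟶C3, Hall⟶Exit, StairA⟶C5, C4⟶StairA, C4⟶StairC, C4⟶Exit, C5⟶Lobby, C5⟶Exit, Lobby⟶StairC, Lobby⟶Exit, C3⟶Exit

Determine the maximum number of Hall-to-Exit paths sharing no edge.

Assign every edge capacity 1; by Menger, the answer equals the max flow.
Path Hall→Exit (+1); total 1.
Path Hall→C5→Exit (+1); total 2.
Path Hall→Lobby→Exit (+1); total 3.
Path Hall→C3→Exit (+1); total 4.
No residual Hall→Exit path; max flow = 4.
Certifying cut of size 4: {Hall→C3, Hall→C5, Hall→Exit, Hall→Lobby}.

4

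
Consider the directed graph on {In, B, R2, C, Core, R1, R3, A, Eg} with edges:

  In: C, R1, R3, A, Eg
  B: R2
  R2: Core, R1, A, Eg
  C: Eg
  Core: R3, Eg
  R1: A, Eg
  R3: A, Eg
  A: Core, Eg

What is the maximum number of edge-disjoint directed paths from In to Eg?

5

Assign every edge capacity 1; by Menger, the answer equals the max flow.
Path In→Eg (+1); total 1.
Path In→C→Eg (+1); total 2.
Path In→R1→Eg (+1); total 3.
Path In→R3→Eg (+1); total 4.
Path In→A→Eg (+1); total 5.
No residual In→Eg path; max flow = 5.
Certifying cut of size 5: {In→A, In→C, In→Eg, In→R1, In→R3}.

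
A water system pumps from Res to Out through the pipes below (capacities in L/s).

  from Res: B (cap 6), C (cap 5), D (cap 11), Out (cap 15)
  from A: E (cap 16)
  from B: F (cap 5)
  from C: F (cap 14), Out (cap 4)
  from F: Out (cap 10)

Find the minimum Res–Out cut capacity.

25

Augment Res→Out: bottleneck 15, flow now 15.
Augment Res→C→Out: bottleneck 4, flow now 19.
Augment Res→B→F→Out: bottleneck 5, flow now 24.
Augment Res→C→F→Out: bottleneck 1, flow now 25.
No augmenting path remains; maximum flow = 25.
By max-flow min-cut, the minimum cut capacity equals the max flow.
In the residual graph, reachable from Res: {Res, B, D}.
Min-cut edges: Res→C (5), Res→Out (15), B→F (5); capacity 5 + 15 + 5 = 25.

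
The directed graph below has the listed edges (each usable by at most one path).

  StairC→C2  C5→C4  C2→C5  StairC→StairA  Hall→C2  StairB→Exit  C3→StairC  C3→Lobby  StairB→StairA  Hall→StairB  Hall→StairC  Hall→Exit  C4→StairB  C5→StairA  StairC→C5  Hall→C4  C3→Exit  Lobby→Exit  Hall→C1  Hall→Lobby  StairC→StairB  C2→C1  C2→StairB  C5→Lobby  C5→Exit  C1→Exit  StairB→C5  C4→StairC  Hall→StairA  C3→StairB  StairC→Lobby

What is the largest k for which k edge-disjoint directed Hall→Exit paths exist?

5

Assign every edge capacity 1; by Menger, the answer equals the max flow.
Path Hall→Exit (+1); total 1.
Path Hall→StairB→Exit (+1); total 2.
Path Hall→C1→Exit (+1); total 3.
Path Hall→Lobby→Exit (+1); total 4.
Path Hall→StairC→C5→Exit (+1); total 5.
No residual Hall→Exit path; max flow = 5.
Certifying cut of size 5: {C1→Exit, C5→Exit, Hall→Exit, Lobby→Exit, StairB→Exit}.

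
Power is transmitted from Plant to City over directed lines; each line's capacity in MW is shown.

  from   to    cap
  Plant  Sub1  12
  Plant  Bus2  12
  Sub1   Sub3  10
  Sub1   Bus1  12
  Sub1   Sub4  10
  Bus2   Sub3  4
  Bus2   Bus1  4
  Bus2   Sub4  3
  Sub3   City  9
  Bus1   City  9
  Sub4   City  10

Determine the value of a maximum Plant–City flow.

23

Augment Plant→Sub1→Sub3→City: bottleneck 9, flow now 9.
Augment Plant→Sub1→Bus1→City: bottleneck 3, flow now 12.
Augment Plant→Bus2→Bus1→City: bottleneck 4, flow now 16.
Augment Plant→Bus2→Sub4→City: bottleneck 3, flow now 19.
Augment Plant→Bus2→Sub3→Sub1→Bus1→City: bottleneck 2, flow now 21. (uses reverse residual edge)
Augment Plant→Bus2→Sub3→Sub1→Sub4→City: bottleneck 2, flow now 23. (uses reverse residual edge)
No augmenting path remains; maximum flow = 23.
In the residual graph, reachable from Plant: {Plant, Bus2}.
Min-cut edges: Plant→Sub1 (12), Bus2→Sub3 (4), Bus2→Bus1 (4), Bus2→Sub4 (3); capacity 12 + 4 + 4 + 3 = 23.
This cut is saturated, so no flow can exceed 23.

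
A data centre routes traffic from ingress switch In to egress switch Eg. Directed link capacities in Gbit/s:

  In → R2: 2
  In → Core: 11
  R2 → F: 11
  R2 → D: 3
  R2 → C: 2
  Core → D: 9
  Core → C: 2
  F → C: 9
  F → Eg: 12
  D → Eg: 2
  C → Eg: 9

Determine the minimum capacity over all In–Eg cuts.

6

Augment In→R2→F→Eg: bottleneck 2, flow now 2.
Augment In→Core→D→Eg: bottleneck 2, flow now 4.
Augment In→Core→C→Eg: bottleneck 2, flow now 6.
No augmenting path remains; maximum flow = 6.
By max-flow min-cut, the minimum cut capacity equals the max flow.
In the residual graph, reachable from In: {In, Core, D}.
Min-cut edges: In→R2 (2), Core→C (2), D→Eg (2); capacity 2 + 2 + 2 = 6.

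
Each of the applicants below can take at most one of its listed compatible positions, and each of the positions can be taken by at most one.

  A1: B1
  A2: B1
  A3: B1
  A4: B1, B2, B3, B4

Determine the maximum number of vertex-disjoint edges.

2

Unit-capacity flow: source→left, listed edges, right→sink; max matching = max flow.
Augmenting path A1→B1 (+1); matched 1.
Augmenting path A4→B2 (+1); matched 2.
No augmenting path remains; maximum matching = 2.
König certificate: {A4, B1} is a vertex cover of size 2 (every listed pair touches it), so no matching can be larger.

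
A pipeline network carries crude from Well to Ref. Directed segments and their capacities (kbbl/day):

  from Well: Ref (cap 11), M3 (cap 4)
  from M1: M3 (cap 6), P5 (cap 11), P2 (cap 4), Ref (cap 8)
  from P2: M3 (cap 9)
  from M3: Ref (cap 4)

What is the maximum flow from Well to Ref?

15

Augment Well→Ref: bottleneck 11, flow now 11.
Augment Well→M3→Ref: bottleneck 4, flow now 15.
No augmenting path remains; maximum flow = 15.
In the residual graph, reachable from Well: {Well}.
Min-cut edges: Well→M3 (4), Well→Ref (11); capacity 4 + 11 = 15.
This cut is saturated, so no flow can exceed 15.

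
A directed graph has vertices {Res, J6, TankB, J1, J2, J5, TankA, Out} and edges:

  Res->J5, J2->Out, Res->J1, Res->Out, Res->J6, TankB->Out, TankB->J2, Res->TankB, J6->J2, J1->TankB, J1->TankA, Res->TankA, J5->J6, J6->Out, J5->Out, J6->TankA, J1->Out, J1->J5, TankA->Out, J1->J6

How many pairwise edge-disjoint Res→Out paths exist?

Assign every edge capacity 1; by Menger, the answer equals the max flow.
Path Res→Out (+1); total 1.
Path Res→J6→Out (+1); total 2.
Path Res→TankB→Out (+1); total 3.
Path Res→J1→Out (+1); total 4.
Path Res→J5→Out (+1); total 5.
Path Res→TankA→Out (+1); total 6.
No residual Res→Out path; max flow = 6.
Certifying cut of size 6: {Res→J1, Res→J5, Res→J6, Res→Out, Res→TankA, Res→TankB}.

6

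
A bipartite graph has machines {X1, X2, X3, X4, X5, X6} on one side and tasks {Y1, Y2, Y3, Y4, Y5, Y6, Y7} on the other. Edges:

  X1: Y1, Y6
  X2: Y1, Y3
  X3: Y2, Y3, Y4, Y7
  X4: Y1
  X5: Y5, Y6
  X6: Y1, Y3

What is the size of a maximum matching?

Unit-capacity flow: source→left, listed edges, right→sink; max matching = max flow.
Augmenting path X1→Y1 (+1); matched 1.
Augmenting path X2→Y3 (+1); matched 2.
Augmenting path X3→Y2 (+1); matched 3.
Augmenting path X5→Y5 (+1); matched 4.
Augmenting path X4→Y1→X1→Y6 (+1); matched 5.
No augmenting path remains; maximum matching = 5.
König certificate: {X1, X3, X5, Y1, Y3} is a vertex cover of size 5 (every listed pair touches it), so no matching can be larger.

5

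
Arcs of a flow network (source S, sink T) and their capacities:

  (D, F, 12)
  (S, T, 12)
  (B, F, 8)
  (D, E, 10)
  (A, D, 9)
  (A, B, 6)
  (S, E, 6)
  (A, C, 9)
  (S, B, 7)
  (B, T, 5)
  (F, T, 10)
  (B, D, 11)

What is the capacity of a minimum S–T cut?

19

Augment S→T: bottleneck 12, flow now 12.
Augment S→B→T: bottleneck 5, flow now 17.
Augment S→B→F→T: bottleneck 2, flow now 19.
No augmenting path remains; maximum flow = 19.
By max-flow min-cut, the minimum cut capacity equals the max flow.
In the residual graph, reachable from S: {S, E}.
Min-cut edges: S→B (7), S→T (12); capacity 7 + 12 = 19.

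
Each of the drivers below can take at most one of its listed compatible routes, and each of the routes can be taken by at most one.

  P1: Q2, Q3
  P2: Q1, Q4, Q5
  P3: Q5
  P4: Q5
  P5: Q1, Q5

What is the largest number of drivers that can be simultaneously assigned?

Unit-capacity flow: source→left, listed edges, right→sink; max matching = max flow.
Augmenting path P1→Q2 (+1); matched 1.
Augmenting path P2→Q1 (+1); matched 2.
Augmenting path P3→Q5 (+1); matched 3.
Augmenting path P5→Q1→P2→Q4 (+1); matched 4.
No augmenting path remains; maximum matching = 4.
König certificate: {P1, P2, P5, Q5} is a vertex cover of size 4 (every listed pair touches it), so no matching can be larger.

4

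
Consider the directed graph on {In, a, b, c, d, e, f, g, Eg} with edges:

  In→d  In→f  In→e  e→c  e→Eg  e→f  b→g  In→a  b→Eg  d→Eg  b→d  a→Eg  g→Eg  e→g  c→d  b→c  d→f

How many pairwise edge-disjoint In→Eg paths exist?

3

Assign every edge capacity 1; by Menger, the answer equals the max flow.
Path In→a→Eg (+1); total 1.
Path In→d→Eg (+1); total 2.
Path In→e→Eg (+1); total 3.
No residual In→Eg path; max flow = 3.
Certifying cut of size 3: {In→a, In→d, In→e}.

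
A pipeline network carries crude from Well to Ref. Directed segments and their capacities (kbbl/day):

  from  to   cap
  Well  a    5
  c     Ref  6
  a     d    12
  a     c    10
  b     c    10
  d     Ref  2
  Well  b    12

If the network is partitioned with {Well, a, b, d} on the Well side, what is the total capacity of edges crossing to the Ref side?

Edges leaving {Well, a, b, d}: a→c (10), b→c (10), d→Ref (2).
Cut capacity = 10 + 10 + 2 = 22.

22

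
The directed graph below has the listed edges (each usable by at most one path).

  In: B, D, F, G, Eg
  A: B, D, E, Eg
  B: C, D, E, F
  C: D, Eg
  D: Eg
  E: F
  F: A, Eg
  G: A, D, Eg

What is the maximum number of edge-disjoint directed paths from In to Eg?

Assign every edge capacity 1; by Menger, the answer equals the max flow.
Path In→Eg (+1); total 1.
Path In→D→Eg (+1); total 2.
Path In→F→Eg (+1); total 3.
Path In→G→Eg (+1); total 4.
Path In→B→C→Eg (+1); total 5.
No residual In→Eg path; max flow = 5.
Certifying cut of size 5: {In→B, In→D, In→Eg, In→F, In→G}.

5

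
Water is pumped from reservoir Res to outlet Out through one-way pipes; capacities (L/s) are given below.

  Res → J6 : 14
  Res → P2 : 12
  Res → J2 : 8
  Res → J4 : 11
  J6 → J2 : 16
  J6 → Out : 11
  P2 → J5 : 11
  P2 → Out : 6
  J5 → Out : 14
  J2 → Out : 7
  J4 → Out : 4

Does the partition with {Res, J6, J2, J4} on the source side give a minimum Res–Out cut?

Yes — it is a minimum cut (capacity 34).

Given cut capacity: 12 + 11 + 7 + 4 = 34.
Augment Res→J6→Out: bottleneck 11, flow now 11.
Augment Res→P2→Out: bottleneck 6, flow now 17.
Augment Res→J2→Out: bottleneck 7, flow now 24.
Augment Res→J4→Out: bottleneck 4, flow now 28.
Augment Res→P2→J5→Out: bottleneck 6, flow now 34.
No augmenting path remains; maximum flow = 34.
Cut capacity 34 equals the max flow, so it is a minimum cut.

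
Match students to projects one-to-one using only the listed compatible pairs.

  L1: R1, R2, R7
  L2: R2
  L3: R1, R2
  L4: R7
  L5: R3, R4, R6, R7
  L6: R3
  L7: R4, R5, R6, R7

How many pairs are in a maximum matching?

6

Unit-capacity flow: source→left, listed edges, right→sink; max matching = max flow.
Augmenting path L1→R1 (+1); matched 1.
Augmenting path L2→R2 (+1); matched 2.
Augmenting path L4→R7 (+1); matched 3.
Augmenting path L5→R3 (+1); matched 4.
Augmenting path L7→R4 (+1); matched 5.
Augmenting path L6→R3→L5→R6 (+1); matched 6.
No augmenting path remains; maximum matching = 6.
König certificate: {L5, L6, L7, R1, R2, R7} is a vertex cover of size 6 (every listed pair touches it), so no matching can be larger.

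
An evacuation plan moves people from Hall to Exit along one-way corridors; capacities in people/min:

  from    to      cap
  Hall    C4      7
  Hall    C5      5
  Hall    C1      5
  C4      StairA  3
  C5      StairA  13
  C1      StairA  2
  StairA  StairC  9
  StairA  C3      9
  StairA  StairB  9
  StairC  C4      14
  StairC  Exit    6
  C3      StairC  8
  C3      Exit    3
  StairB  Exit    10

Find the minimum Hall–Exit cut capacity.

10

Augment Hall→C4→StairA→StairC→Exit: bottleneck 3, flow now 3.
Augment Hall→C5→StairA→StairC→Exit: bottleneck 3, flow now 6.
Augment Hall→C5→StairA→C3→Exit: bottleneck 2, flow now 8.
Augment Hall→C1→StairA→C3→Exit: bottleneck 1, flow now 9.
Augment Hall→C1→StairA→StairB→Exit: bottleneck 1, flow now 10.
No augmenting path remains; maximum flow = 10.
By max-flow min-cut, the minimum cut capacity equals the max flow.
In the residual graph, reachable from Hall: {Hall, C4, C1}.
Min-cut edges: Hall→C5 (5), C4→StairA (3), C1→StairA (2); capacity 5 + 3 + 2 = 10.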